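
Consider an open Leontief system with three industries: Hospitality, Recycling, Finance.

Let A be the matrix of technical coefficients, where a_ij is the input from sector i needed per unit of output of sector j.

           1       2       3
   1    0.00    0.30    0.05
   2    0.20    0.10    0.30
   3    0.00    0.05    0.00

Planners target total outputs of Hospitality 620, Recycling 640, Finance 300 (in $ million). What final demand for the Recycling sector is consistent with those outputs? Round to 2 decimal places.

I − A =
  [   1.00    -0.30    -0.05]
  [  -0.20     0.90    -0.30]
  [   0.00    -0.05     1.00]
d = (I − A) x:
  d_1 = (+1.00)·620 + (-0.30)·640 + (-0.05)·300 = 413.00
  d_2 = (-0.20)·620 + (+0.90)·640 + (-0.30)·300 = 362.00
  d_3 = (+0.00)·620 + (-0.05)·640 + (+1.00)·300 = 268.00

d_2 = 362.00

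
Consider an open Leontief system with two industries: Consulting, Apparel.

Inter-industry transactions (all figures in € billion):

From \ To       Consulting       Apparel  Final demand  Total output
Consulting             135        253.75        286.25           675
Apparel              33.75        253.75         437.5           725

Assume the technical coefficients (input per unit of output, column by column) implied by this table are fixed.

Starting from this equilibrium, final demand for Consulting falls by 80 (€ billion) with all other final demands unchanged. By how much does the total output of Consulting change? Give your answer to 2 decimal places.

Δx_C = -103.48

Technical coefficients a_ij = z_ij / X_j:
  a_CC = 135/675 = 0.20, a_AC = 33.75/675 = 0.05
  a_CA = 253.75/725 = 0.35, a_AA = 253.75/725 = 0.35
I − A =
  [   0.80    -0.35]
  [  -0.05     0.65]
det(I−A) = (0.80)(0.65) − (-0.35)(-0.05) = 0.5025
adj(I−A) = [[0.65, 0.35], [0.05, 0.80]]
(I − A)⁻¹ = adj(I−A) / det(I−A) ≈
  [   1.2935     0.6965]
  [   0.0995     1.5920]
Δx = (I − A)⁻¹ Δd with Δd having -80 in the Consulting component and 0 elsewhere.
So Δx_C = L_CC · (-80), where L_CC = adj(I−A)_CC / det(I−A) = 0.65 / 0.5025.
Δx_C = 0.65 × (-80) / 0.5025 = -52.00 / 0.5025 ≈ -103.48.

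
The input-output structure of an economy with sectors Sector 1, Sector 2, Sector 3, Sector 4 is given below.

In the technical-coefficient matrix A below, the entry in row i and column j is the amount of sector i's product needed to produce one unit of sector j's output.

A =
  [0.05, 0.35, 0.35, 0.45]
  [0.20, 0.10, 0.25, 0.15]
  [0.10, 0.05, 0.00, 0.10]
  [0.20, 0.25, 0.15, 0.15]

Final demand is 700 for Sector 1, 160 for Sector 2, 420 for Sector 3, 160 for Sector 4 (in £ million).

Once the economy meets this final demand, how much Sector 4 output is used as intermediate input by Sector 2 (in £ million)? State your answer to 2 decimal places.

z_42 = 245.70

I − A =
  [   0.95    -0.35    -0.35    -0.45]
  [  -0.20     0.90    -0.25    -0.15]
  [  -0.10    -0.05     1.00    -0.10]
  [  -0.20    -0.25    -0.15     0.85]
Compute the cofactors C_ij = (−1)^(i+j)·(3×3 minor ij) of I−A; the adjugate is their transpose:
adj(I−A) = Cᵀ =
  [ 0.696000   0.431750   0.425750   0.494750]
  [ 0.225500   0.659750   0.284250   0.269250]
  [ 0.105750   0.107625   0.517625   0.135875]
  [ 0.248750   0.314625   0.275125   0.729375]
det(I−A) = Σ_j (I−A)_1j·C_1j = (0.95)(0.696000) + (-0.35)(0.225500) + (-0.35)(0.105750) + (-0.45)(0.248750) = 0.433325
(I − A)⁻¹ = adj(I−A) / det(I−A) ≈
  [   1.6062     0.9964     0.9825     1.1418]
  [   0.5204     1.5225     0.6560     0.6214]
  [   0.2440     0.2484     1.1945     0.3136]
  [   0.5740     0.7261     0.6349     1.6832]
First solve x = (I − A)⁻¹ d = adj(I−A)·d / det(I−A); in particular x_2 = (0.225500·700 + 0.659750·160 + 0.284250·420 + 0.269250·160) / 0.433325 = 425.875 / 0.433325 ≈ 982.8074.
Intermediate flow from 4 to 2: z_42 = a_42 · x_2 = 0.25 × 425.875 / 0.433325 = 106.46875 / 0.433325 ≈ 245.70.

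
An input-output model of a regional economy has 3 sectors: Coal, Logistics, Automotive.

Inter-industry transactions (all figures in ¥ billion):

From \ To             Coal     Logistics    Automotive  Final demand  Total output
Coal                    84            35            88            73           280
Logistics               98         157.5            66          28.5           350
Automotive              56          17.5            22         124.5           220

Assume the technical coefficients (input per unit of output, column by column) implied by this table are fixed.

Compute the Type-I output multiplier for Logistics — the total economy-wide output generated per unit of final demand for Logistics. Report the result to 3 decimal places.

m_2 = 2.889

Technical coefficients a_ij = z_ij / X_j:
  a_11 = 84/280 = 0.30, a_21 = 98/280 = 0.35, a_31 = 56/280 = 0.20
  a_12 = 35/350 = 0.10, a_22 = 157.5/350 = 0.45, a_32 = 17.5/350 = 0.05
  a_13 = 88/220 = 0.40, a_23 = 66/220 = 0.30, a_33 = 22/220 = 0.10
I − A =
  [   0.70    -0.10    -0.40]
  [  -0.35     0.55    -0.30]
  [  -0.20    -0.05     0.90]
Cofactors of I−A, C_ij = (−1)^(i+j)·(minor ij) (rows/columns in the sector order above):
  C_11 = (0.55)(0.90) − (-0.30)(-0.05) = 0.4800
  C_12 = −[(-0.35)(0.90) − (-0.30)(-0.20)] = 0.3750
  C_13 = (-0.35)(-0.05) − (0.55)(-0.20) = 0.1275
  C_21 = −[(-0.10)(0.90) − (-0.40)(-0.05)] = 0.1100
  C_22 = (0.70)(0.90) − (-0.40)(-0.20) = 0.5500
  C_23 = −[(0.70)(-0.05) − (-0.10)(-0.20)] = 0.0550
  C_31 = (-0.10)(-0.30) − (-0.40)(0.55) = 0.2500
  C_32 = −[(0.70)(-0.30) − (-0.40)(-0.35)] = 0.3500
  C_33 = (0.70)(0.55) − (-0.10)(-0.35) = 0.3500
det(I−A) = Σ_j (I−A)_1j·C_1j = (0.70)(0.4800) + (-0.10)(0.3750) + (-0.40)(0.1275) = 0.2475
adj(I−A) = Cᵀ =
  [ 0.4800   0.1100   0.2500]
  [ 0.3750   0.5500   0.3500]
  [ 0.1275   0.0550   0.3500]
(I − A)⁻¹ = adj(I−A) / det(I−A) ≈
  [   1.9394     0.4444     1.0101]
  [   1.5152     2.2222     1.4141]
  [   0.5152     0.2222     1.4141]
The output multiplier for sector j is the column-j sum of the Leontief inverse (I − A)⁻¹ = adj(I−A) / det(I−A).
Column 2 of adj(I−A): (0.1100, 0.5500, 0.0550); det(I−A) = 0.2475.
m_2 = (0.1100 + 0.5500 + 0.0550) / 0.2475 = 0.715 / 0.2475 ≈ 2.889.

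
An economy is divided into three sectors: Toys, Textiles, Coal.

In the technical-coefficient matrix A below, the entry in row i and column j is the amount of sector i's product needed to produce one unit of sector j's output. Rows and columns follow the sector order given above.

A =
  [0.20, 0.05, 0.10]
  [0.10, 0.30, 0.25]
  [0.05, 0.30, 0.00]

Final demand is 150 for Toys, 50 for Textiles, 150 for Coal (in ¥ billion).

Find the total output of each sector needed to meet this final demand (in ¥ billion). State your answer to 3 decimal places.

I − A =
  [   0.80    -0.05    -0.10]
  [  -0.10     0.70    -0.25]
  [  -0.05    -0.30     1.00]
Cofactors of I−A, C_ij = (−1)^(i+j)·(minor ij) (rows/columns in the sector order above):
  C_11 = (0.70)(1.00) − (-0.25)(-0.30) = 0.6250
  C_12 = −[(-0.10)(1.00) − (-0.25)(-0.05)] = 0.1125
  C_13 = (-0.10)(-0.30) − (0.70)(-0.05) = 0.0650
  C_21 = −[(-0.05)(1.00) − (-0.10)(-0.30)] = 0.0800
  C_22 = (0.80)(1.00) − (-0.10)(-0.05) = 0.7950
  C_23 = −[(0.80)(-0.30) − (-0.05)(-0.05)] = 0.2425
  C_31 = (-0.05)(-0.25) − (-0.10)(0.70) = 0.0825
  C_32 = −[(0.80)(-0.25) − (-0.10)(-0.10)] = 0.2100
  C_33 = (0.80)(0.70) − (-0.05)(-0.10) = 0.5550
det(I−A) = Σ_j (I−A)_1j·C_1j = (0.80)(0.6250) + (-0.05)(0.1125) + (-0.10)(0.0650) = 0.487875
adj(I−A) = Cᵀ =
  [ 0.6250   0.0800   0.0825]
  [ 0.1125   0.7950   0.2100]
  [ 0.0650   0.2425   0.5550]
(I − A)⁻¹ = adj(I−A) / det(I−A) ≈
  [   1.2811     0.1640     0.1691]
  [   0.2306     1.6295     0.4304]
  [   0.1332     0.4971     1.1376]
x = (I − A)⁻¹ d = adj(I−A)·d / det(I−A), with det(I−A) = 0.487875:
  x_1 = (0.6250·150 + 0.0800·50 + 0.0825·150) / 0.487875 = 110.125 / 0.487875 ≈ 225.724
  x_2 = (0.1125·150 + 0.7950·50 + 0.2100·150) / 0.487875 = 88.125 / 0.487875 ≈ 180.630
  x_3 = (0.0650·150 + 0.2425·50 + 0.5550·150) / 0.487875 = 105.125 / 0.487875 ≈ 215.475

x_1 = 225.724, x_2 = 180.630, x_3 = 215.475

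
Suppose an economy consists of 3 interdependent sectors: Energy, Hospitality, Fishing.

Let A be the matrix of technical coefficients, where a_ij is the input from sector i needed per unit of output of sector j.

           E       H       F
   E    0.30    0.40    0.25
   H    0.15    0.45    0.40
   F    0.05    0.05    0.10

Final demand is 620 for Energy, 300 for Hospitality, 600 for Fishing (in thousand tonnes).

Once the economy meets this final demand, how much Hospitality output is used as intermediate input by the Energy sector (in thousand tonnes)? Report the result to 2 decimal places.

I − A =
  [   0.70    -0.40    -0.25]
  [  -0.15     0.55    -0.40]
  [  -0.05    -0.05     0.90]
Cofactors of I−A, C_ij = (−1)^(i+j)·(minor ij) (rows/columns in the sector order above):
  C_11 = (0.55)(0.90) − (-0.40)(-0.05) = 0.4750
  C_12 = −[(-0.15)(0.90) − (-0.40)(-0.05)] = 0.1550
  C_13 = (-0.15)(-0.05) − (0.55)(-0.05) = 0.0350
  C_21 = −[(-0.40)(0.90) − (-0.25)(-0.05)] = 0.3725
  C_22 = (0.70)(0.90) − (-0.25)(-0.05) = 0.6175
  C_23 = −[(0.70)(-0.05) − (-0.40)(-0.05)] = 0.0550
  C_31 = (-0.40)(-0.40) − (-0.25)(0.55) = 0.2975
  C_32 = −[(0.70)(-0.40) − (-0.25)(-0.15)] = 0.3175
  C_33 = (0.70)(0.55) − (-0.40)(-0.15) = 0.3250
det(I−A) = Σ_j (I−A)_1j·C_1j = (0.70)(0.4750) + (-0.40)(0.1550) + (-0.25)(0.0350) = 0.26175
adj(I−A) = Cᵀ =
  [ 0.4750   0.3725   0.2975]
  [ 0.1550   0.6175   0.3175]
  [ 0.0350   0.0550   0.3250]
(I − A)⁻¹ = adj(I−A) / det(I−A) ≈
  [   1.8147     1.4231     1.1366]
  [   0.5922     2.3591     1.2130]
  [   0.1337     0.2101     1.2416]
First solve x = (I − A)⁻¹ d = adj(I−A)·d / det(I−A); in particular x_E = (0.4750·620 + 0.3725·300 + 0.2975·600) / 0.26175 = 584.75 / 0.26175 ≈ 2234.0019.
Intermediate flow from H to E: z_HE = a_HE · x_E = 0.15 × 584.75 / 0.26175 = 87.7125 / 0.26175 ≈ 335.10.

z_HE = 335.10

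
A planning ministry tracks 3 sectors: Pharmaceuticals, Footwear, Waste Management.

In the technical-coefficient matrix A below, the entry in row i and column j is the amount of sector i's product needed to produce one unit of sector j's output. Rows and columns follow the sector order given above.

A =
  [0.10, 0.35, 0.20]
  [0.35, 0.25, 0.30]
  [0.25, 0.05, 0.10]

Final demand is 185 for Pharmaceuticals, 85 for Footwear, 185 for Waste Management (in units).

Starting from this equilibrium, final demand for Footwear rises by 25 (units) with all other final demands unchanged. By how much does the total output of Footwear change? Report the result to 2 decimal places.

I − A =
  [   0.90    -0.35    -0.20]
  [  -0.35     0.75    -0.30]
  [  -0.25    -0.05     0.90]
Cofactors of I−A, C_ij = (−1)^(i+j)·(minor ij) (rows/columns in the sector order above):
  C_11 = (0.75)(0.90) − (-0.30)(-0.05) = 0.6600
  C_12 = −[(-0.35)(0.90) − (-0.30)(-0.25)] = 0.3900
  C_13 = (-0.35)(-0.05) − (0.75)(-0.25) = 0.2050
  C_21 = −[(-0.35)(0.90) − (-0.20)(-0.05)] = 0.3250
  C_22 = (0.90)(0.90) − (-0.20)(-0.25) = 0.7600
  C_23 = −[(0.90)(-0.05) − (-0.35)(-0.25)] = 0.1325
  C_31 = (-0.35)(-0.30) − (-0.20)(0.75) = 0.2550
  C_32 = −[(0.90)(-0.30) − (-0.20)(-0.35)] = 0.3400
  C_33 = (0.90)(0.75) − (-0.35)(-0.35) = 0.5525
det(I−A) = Σ_j (I−A)_1j·C_1j = (0.90)(0.6600) + (-0.35)(0.3900) + (-0.20)(0.2050) = 0.4165
adj(I−A) = Cᵀ =
  [ 0.6600   0.3250   0.2550]
  [ 0.3900   0.7600   0.3400]
  [ 0.2050   0.1325   0.5525]
(I − A)⁻¹ = adj(I−A) / det(I−A) ≈
  [   1.5846     0.7803     0.6122]
  [   0.9364     1.8247     0.8163]
  [   0.4922     0.3181     1.3265]
Δx = (I − A)⁻¹ Δd with Δd having +25 in the Footwear component and 0 elsewhere.
So Δx_2 = L_22 · (+25), where L_22 = adj(I−A)_22 / det(I−A) = 0.7600 / 0.4165.
Δx_2 = 0.7600 × (+25) / 0.4165 = 19.00 / 0.4165 ≈ 45.62.

Δx_2 = 45.62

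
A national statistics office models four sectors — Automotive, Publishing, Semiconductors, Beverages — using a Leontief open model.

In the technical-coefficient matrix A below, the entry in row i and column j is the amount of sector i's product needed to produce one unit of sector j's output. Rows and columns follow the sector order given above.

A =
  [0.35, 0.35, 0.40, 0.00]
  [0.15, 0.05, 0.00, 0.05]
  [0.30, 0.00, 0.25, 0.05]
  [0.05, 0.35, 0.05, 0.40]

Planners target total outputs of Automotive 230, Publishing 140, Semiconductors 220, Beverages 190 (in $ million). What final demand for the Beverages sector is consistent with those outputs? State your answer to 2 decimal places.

I − A =
  [   0.65    -0.35    -0.40     0.00]
  [  -0.15     0.95     0.00    -0.05]
  [  -0.30     0.00     0.75    -0.05]
  [  -0.05    -0.35    -0.05     0.60]
d = (I − A) x:
  d_1 = (+0.65)·230 + (-0.35)·140 + (-0.40)·220 + (+0.00)·190 = 12.50
  d_2 = (-0.15)·230 + (+0.95)·140 + (+0.00)·220 + (-0.05)·190 = 89.00
  d_3 = (-0.30)·230 + (+0.00)·140 + (+0.75)·220 + (-0.05)·190 = 86.50
  d_4 = (-0.05)·230 + (-0.35)·140 + (-0.05)·220 + (+0.60)·190 = 42.50

d_4 = 42.50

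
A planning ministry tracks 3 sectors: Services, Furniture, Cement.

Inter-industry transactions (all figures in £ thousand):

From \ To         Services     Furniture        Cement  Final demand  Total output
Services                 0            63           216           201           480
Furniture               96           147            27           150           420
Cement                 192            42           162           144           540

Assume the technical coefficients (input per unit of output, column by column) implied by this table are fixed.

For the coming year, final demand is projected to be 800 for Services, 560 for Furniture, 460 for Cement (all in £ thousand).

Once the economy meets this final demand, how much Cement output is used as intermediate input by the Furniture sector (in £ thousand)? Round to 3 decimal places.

Technical coefficients a_ij = z_ij / X_j:
  a_SS = 0/480 = 0.00, a_FS = 96/480 = 0.20, a_CS = 192/480 = 0.40
  a_SF = 63/420 = 0.15, a_FF = 147/420 = 0.35, a_CF = 42/420 = 0.10
  a_SC = 216/540 = 0.40, a_FC = 27/540 = 0.05, a_CC = 162/540 = 0.30
I − A =
  [   1.00    -0.15    -0.40]
  [  -0.20     0.65    -0.05]
  [  -0.40    -0.10     0.70]
Cofactors of I−A, C_ij = (−1)^(i+j)·(minor ij) (rows/columns in the sector order above):
  C_11 = (0.65)(0.70) − (-0.05)(-0.10) = 0.4500
  C_12 = −[(-0.20)(0.70) − (-0.05)(-0.40)] = 0.1600
  C_13 = (-0.20)(-0.10) − (0.65)(-0.40) = 0.2800
  C_21 = −[(-0.15)(0.70) − (-0.40)(-0.10)] = 0.1450
  C_22 = (1.00)(0.70) − (-0.40)(-0.40) = 0.5400
  C_23 = −[(1.00)(-0.10) − (-0.15)(-0.40)] = 0.1600
  C_31 = (-0.15)(-0.05) − (-0.40)(0.65) = 0.2675
  C_32 = −[(1.00)(-0.05) − (-0.40)(-0.20)] = 0.1300
  C_33 = (1.00)(0.65) − (-0.15)(-0.20) = 0.6200
det(I−A) = Σ_j (I−A)_1j·C_1j = (1.00)(0.4500) + (-0.15)(0.1600) + (-0.40)(0.2800) = 0.3140
adj(I−A) = Cᵀ =
  [ 0.4500   0.1450   0.2675]
  [ 0.1600   0.5400   0.1300]
  [ 0.2800   0.1600   0.6200]
(I − A)⁻¹ = adj(I−A) / det(I−A) ≈
  [   1.4331     0.4618     0.8519]
  [   0.5096     1.7197     0.4140]
  [   0.8917     0.5096     1.9745]
First solve x = (I − A)⁻¹ d = adj(I−A)·d / det(I−A); in particular x_F = (0.1600·800 + 0.5400·560 + 0.1300·460) / 0.3140 = 490.20 / 0.3140 ≈ 1561.14650.
Intermediate flow from C to F: z_CF = a_CF · x_F = 0.10 × 490.20 / 0.3140 = 49.02 / 0.3140 ≈ 156.115.

z_CF = 156.115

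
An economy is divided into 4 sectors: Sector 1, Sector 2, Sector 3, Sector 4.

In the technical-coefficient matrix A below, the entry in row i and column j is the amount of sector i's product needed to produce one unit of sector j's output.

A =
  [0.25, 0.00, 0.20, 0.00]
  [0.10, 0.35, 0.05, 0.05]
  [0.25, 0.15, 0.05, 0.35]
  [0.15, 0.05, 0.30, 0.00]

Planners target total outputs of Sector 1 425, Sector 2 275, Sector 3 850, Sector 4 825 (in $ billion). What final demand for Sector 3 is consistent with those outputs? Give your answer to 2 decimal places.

I − A =
  [   0.75     0.00    -0.20     0.00]
  [  -0.10     0.65    -0.05    -0.05]
  [  -0.25    -0.15     0.95    -0.35]
  [  -0.15    -0.05    -0.30     1.00]
d = (I − A) x:
  d_1 = (+0.75)·425 + (+0.00)·275 + (-0.20)·850 + (+0.00)·825 = 148.75
  d_2 = (-0.10)·425 + (+0.65)·275 + (-0.05)·850 + (-0.05)·825 = 52.50
  d_3 = (-0.25)·425 + (-0.15)·275 + (+0.95)·850 + (-0.35)·825 = 371.25
  d_4 = (-0.15)·425 + (-0.05)·275 + (-0.30)·850 + (+1.00)·825 = 492.50

d_3 = 371.25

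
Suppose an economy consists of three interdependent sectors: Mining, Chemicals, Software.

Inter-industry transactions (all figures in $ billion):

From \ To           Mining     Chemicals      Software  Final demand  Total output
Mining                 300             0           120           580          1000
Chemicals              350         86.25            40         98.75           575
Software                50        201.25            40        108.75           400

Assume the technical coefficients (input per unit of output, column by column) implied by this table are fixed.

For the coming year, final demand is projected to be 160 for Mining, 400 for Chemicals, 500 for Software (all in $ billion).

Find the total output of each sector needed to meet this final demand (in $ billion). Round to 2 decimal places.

x_M = 620.37, x_C = 833.59, x_S = 914.19

Technical coefficients a_ij = z_ij / X_j:
  a_MM = 300/1000 = 0.30, a_CM = 350/1000 = 0.35, a_SM = 50/1000 = 0.05
  a_MC = 0/575 = 0.00, a_CC = 86.25/575 = 0.15, a_SC = 201.25/575 = 0.35
  a_MS = 120/400 = 0.30, a_CS = 40/400 = 0.10, a_SS = 40/400 = 0.10
I − A =
  [   0.70     0.00    -0.30]
  [  -0.35     0.85    -0.10]
  [  -0.05    -0.35     0.90]
Cofactors of I−A, C_ij = (−1)^(i+j)·(minor ij) (rows/columns in the sector order above):
  C_11 = (0.85)(0.90) − (-0.10)(-0.35) = 0.7300
  C_12 = −[(-0.35)(0.90) − (-0.10)(-0.05)] = 0.3200
  C_13 = (-0.35)(-0.35) − (0.85)(-0.05) = 0.1650
  C_21 = −[(0.00)(0.90) − (-0.30)(-0.35)] = 0.1050
  C_22 = (0.70)(0.90) − (-0.30)(-0.05) = 0.6150
  C_23 = −[(0.70)(-0.35) − (0.00)(-0.05)] = 0.2450
  C_31 = (0.00)(-0.10) − (-0.30)(0.85) = 0.2550
  C_32 = −[(0.70)(-0.10) − (-0.30)(-0.35)] = 0.1750
  C_33 = (0.70)(0.85) − (0.00)(-0.35) = 0.5950
det(I−A) = Σ_j (I−A)_1j·C_1j = (0.70)(0.7300) + (0.00)(0.3200) + (-0.30)(0.1650) = 0.4615
adj(I−A) = Cᵀ =
  [ 0.7300   0.1050   0.2550]
  [ 0.3200   0.6150   0.1750]
  [ 0.1650   0.2450   0.5950]
(I − A)⁻¹ = adj(I−A) / det(I−A) ≈
  [   1.5818     0.2275     0.5525]
  [   0.6934     1.3326     0.3792]
  [   0.3575     0.5309     1.2893]
x = (I − A)⁻¹ d = adj(I−A)·d / det(I−A), with det(I−A) = 0.4615:
  x_M = (0.7300·160 + 0.1050·400 + 0.2550·500) / 0.4615 = 286.30 / 0.4615 ≈ 620.37
  x_C = (0.3200·160 + 0.6150·400 + 0.1750·500) / 0.4615 = 384.70 / 0.4615 ≈ 833.59
  x_S = (0.1650·160 + 0.2450·400 + 0.5950·500) / 0.4615 = 421.90 / 0.4615 ≈ 914.19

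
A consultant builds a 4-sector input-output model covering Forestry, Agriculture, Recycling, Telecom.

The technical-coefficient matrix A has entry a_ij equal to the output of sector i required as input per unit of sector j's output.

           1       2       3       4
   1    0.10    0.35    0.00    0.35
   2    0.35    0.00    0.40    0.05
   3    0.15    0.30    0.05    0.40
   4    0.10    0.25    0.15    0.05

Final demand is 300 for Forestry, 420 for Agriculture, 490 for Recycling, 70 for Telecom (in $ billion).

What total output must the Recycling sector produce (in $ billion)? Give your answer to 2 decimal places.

x_3 = 1555.22

I − A =
  [   0.90    -0.35     0.00    -0.35]
  [  -0.35     1.00    -0.40    -0.05]
  [  -0.15    -0.30     0.95    -0.40]
  [  -0.10    -0.25    -0.15     0.95]
Compute the cofactors C_ij = (−1)^(i+j)·(3×3 minor ij) of I−A; the adjugate is their transpose:
adj(I−A) = Cᵀ =
  [ 0.674375   0.393750   0.223125   0.363125]
  [ 0.373750   0.717125   0.353125   0.324125]
  [ 0.316875   0.413000   0.660000   0.416375]
  [ 0.219375   0.295375   0.220625   0.609625]
det(I−A) = Σ_j (I−A)_1j·C_1j = (0.90)(0.674375) + (-0.35)(0.373750) + (0.00)(0.316875) + (-0.35)(0.219375) = 0.39934375
(I − A)⁻¹ = adj(I−A) / det(I−A) ≈
  [   1.6887     0.9860     0.5587     0.9093]
  [   0.9359     1.7958     0.8843     0.8116]
  [   0.7935     1.0342     1.6527     1.0426]
  [   0.5493     0.7397     0.5525     1.5266]
x = (I − A)⁻¹ d = adj(I−A)·d / det(I−A), with det(I−A) = 0.39934375:
  x_1 = (0.674375·300 + 0.393750·420 + 0.223125·490 + 0.363125·70) / 0.39934375 = 502.4375 / 0.39934375 ≈ 1258.16
  x_2 = (0.373750·300 + 0.717125·420 + 0.353125·490 + 0.324125·70) / 0.39934375 = 609.0375 / 0.39934375 ≈ 1525.10
  x_3 = (0.316875·300 + 0.413000·420 + 0.660000·490 + 0.416375·70) / 0.39934375 = 621.06875 / 0.39934375 ≈ 1555.22
  x_4 = (0.219375·300 + 0.295375·420 + 0.220625·490 + 0.609625·70) / 0.39934375 = 340.65 / 0.39934375 ≈ 853.02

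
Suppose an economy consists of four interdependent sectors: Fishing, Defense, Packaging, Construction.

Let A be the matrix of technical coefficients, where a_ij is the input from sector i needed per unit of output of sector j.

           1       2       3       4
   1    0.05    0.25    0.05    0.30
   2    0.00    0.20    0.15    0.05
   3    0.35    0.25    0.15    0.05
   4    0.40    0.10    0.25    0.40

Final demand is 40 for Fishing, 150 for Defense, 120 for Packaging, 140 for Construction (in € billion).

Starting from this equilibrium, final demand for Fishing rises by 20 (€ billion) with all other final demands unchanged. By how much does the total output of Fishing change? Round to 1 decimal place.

I − A =
  [   0.95    -0.25    -0.05    -0.30]
  [   0.00     0.80    -0.15    -0.05]
  [  -0.35    -0.25     0.85    -0.05]
  [  -0.40    -0.10    -0.25     0.60]
Compute the cofactors C_ij = (−1)^(i+j)·(3×3 minor ij) of I−A; the adjugate is their transpose:
adj(I−A) = Cᵀ =
  [ 0.367375   0.176375   0.113875   0.207875]
  [ 0.055875   0.332875   0.080375   0.062375]
  [ 0.187250   0.185250   0.350250   0.138250]
  [ 0.332250   0.250250   0.235250   0.583250]
det(I−A) = Σ_j (I−A)_1j·C_1j = (0.95)(0.367375) + (-0.25)(0.055875) + (-0.05)(0.187250) + (-0.30)(0.332250) = 0.2260
(I − A)⁻¹ = adj(I−A) / det(I−A) ≈
  [   1.6256     0.7804     0.5039     0.9198]
  [   0.2472     1.4729     0.3556     0.2760]
  [   0.8285     0.8197     1.5498     0.6117]
  [   1.4701     1.1073     1.0409     2.5808]
Δx = (I − A)⁻¹ Δd with Δd having +20 in the Fishing component and 0 elsewhere.
So Δx_1 = L_11 · (+20), where L_11 = adj(I−A)_11 / det(I−A) = 0.367375 / 0.2260.
Δx_1 = 0.367375 × (+20) / 0.2260 = 7.3475 / 0.2260 ≈ 32.5.

Δx_1 = 32.5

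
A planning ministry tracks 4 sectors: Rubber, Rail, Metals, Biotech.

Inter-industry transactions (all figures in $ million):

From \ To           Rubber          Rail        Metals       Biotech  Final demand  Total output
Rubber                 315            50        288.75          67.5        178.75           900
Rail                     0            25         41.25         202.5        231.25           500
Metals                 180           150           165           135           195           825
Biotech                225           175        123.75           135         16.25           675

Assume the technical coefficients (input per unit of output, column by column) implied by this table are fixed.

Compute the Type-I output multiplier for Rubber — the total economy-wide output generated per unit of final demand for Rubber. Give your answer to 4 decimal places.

m_1 = 4.7526

Technical coefficients a_ij = z_ij / X_j:
  a_11 = 315/900 = 0.35, a_21 = 0/900 = 0.00, a_31 = 180/900 = 0.20, a_41 = 225/900 = 0.25
  a_12 = 50/500 = 0.10, a_22 = 25/500 = 0.05, a_32 = 150/500 = 0.30, a_42 = 175/500 = 0.35
  a_13 = 288.75/825 = 0.35, a_23 = 41.25/825 = 0.05, a_33 = 165/825 = 0.20, a_43 = 123.75/825 = 0.15
  a_14 = 67.5/675 = 0.10, a_24 = 202.5/675 = 0.30, a_34 = 135/675 = 0.20, a_44 = 135/675 = 0.20
I − A =
  [   0.65    -0.10    -0.35    -0.10]
  [   0.00     0.95    -0.05    -0.30]
  [  -0.20    -0.30     0.80    -0.20]
  [  -0.25    -0.35    -0.15     0.80]
Compute the cofactors C_ij = (−1)^(i+j)·(3×3 minor ij) of I−A; the adjugate is their transpose:
adj(I−A) = Cᵀ =
  [ 0.466500   0.202000   0.253750   0.197500]
  [ 0.079500   0.300000   0.080250   0.142500]
  [ 0.201000   0.222000   0.394500   0.207000]
  [ 0.218250   0.236000   0.188375   0.416750]
det(I−A) = Σ_j (I−A)_1j·C_1j = (0.65)(0.466500) + (-0.10)(0.079500) + (-0.35)(0.201000) + (-0.10)(0.218250) = 0.2031
(I − A)⁻¹ = adj(I−A) / det(I−A) ≈
  [   2.29690     0.99458     1.24938     0.97243]
  [   0.39143     1.47710     0.39513     0.70162]
  [   0.98966     1.09306     1.94239     1.01920]
  [   1.07459     1.16199     0.92750     2.05194]
The output multiplier for sector j is the column-j sum of the Leontief inverse (I − A)⁻¹ = adj(I−A) / det(I−A).
Column 1 of adj(I−A): (0.466500, 0.079500, 0.201000, 0.218250); det(I−A) = 0.2031.
m_1 = (0.466500 + 0.079500 + 0.201000 + 0.218250) / 0.2031 = 0.96525 / 0.2031 ≈ 4.7526.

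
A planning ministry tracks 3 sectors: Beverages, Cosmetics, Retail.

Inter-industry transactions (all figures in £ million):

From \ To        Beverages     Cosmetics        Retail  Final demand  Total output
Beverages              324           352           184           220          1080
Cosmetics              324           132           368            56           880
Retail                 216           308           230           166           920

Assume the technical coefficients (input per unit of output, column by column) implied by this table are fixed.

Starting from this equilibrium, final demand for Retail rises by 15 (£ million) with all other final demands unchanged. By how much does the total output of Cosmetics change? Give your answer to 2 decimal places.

Technical coefficients a_ij = z_ij / X_j:
  a_11 = 324/1080 = 0.30, a_21 = 324/1080 = 0.30, a_31 = 216/1080 = 0.20
  a_12 = 352/880 = 0.40, a_22 = 132/880 = 0.15, a_32 = 308/880 = 0.35
  a_13 = 184/920 = 0.20, a_23 = 368/920 = 0.40, a_33 = 230/920 = 0.25
I − A =
  [   0.70    -0.40    -0.20]
  [  -0.30     0.85    -0.40]
  [  -0.20    -0.35     0.75]
Cofactors of I−A, C_ij = (−1)^(i+j)·(minor ij) (rows/columns in the sector order above):
  C_11 = (0.85)(0.75) − (-0.40)(-0.35) = 0.4975
  C_12 = −[(-0.30)(0.75) − (-0.40)(-0.20)] = 0.3050
  C_13 = (-0.30)(-0.35) − (0.85)(-0.20) = 0.2750
  C_21 = −[(-0.40)(0.75) − (-0.20)(-0.35)] = 0.3700
  C_22 = (0.70)(0.75) − (-0.20)(-0.20) = 0.4850
  C_23 = −[(0.70)(-0.35) − (-0.40)(-0.20)] = 0.3250
  C_31 = (-0.40)(-0.40) − (-0.20)(0.85) = 0.3300
  C_32 = −[(0.70)(-0.40) − (-0.20)(-0.30)] = 0.3400
  C_33 = (0.70)(0.85) − (-0.40)(-0.30) = 0.4750
det(I−A) = Σ_j (I−A)_1j·C_1j = (0.70)(0.4975) + (-0.40)(0.3050) + (-0.20)(0.2750) = 0.17125
adj(I−A) = Cᵀ =
  [ 0.4975   0.3700   0.3300]
  [ 0.3050   0.4850   0.3400]
  [ 0.2750   0.3250   0.4750]
(I − A)⁻¹ = adj(I−A) / det(I−A) ≈
  [   2.9051     2.1606     1.9270]
  [   1.7810     2.8321     1.9854]
  [   1.6058     1.8978     2.7737]
Δx = (I − A)⁻¹ Δd with Δd having +15 in the Retail component and 0 elsewhere.
So Δx_2 = L_23 · (+15), where L_23 = adj(I−A)_23 / det(I−A) = 0.3400 / 0.17125.
Δx_2 = 0.3400 × (+15) / 0.17125 = 5.10 / 0.17125 ≈ 29.78.

Δx_2 = 29.78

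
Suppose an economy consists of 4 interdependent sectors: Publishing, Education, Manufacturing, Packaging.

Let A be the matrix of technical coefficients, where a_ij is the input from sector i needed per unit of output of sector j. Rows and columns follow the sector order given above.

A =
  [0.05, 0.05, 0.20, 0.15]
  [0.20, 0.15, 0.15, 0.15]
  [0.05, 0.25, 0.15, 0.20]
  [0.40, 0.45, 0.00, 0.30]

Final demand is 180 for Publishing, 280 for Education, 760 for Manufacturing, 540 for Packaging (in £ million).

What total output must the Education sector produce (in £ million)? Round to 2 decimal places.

x_2 = 1259.26

I − A =
  [   0.95    -0.05    -0.20    -0.15]
  [  -0.20     0.85    -0.15    -0.15]
  [  -0.05    -0.25     0.85    -0.20]
  [  -0.40    -0.45     0.00     0.70]
Compute the cofactors C_ij = (−1)^(i+j)·(3×3 minor ij) of I−A; the adjugate is their transpose:
adj(I−A) = Cᵀ =
  [ 0.408625   0.140125   0.120875   0.152125]
  [ 0.187250   0.491250   0.130750   0.182750]
  [ 0.162375   0.245875   0.426625   0.209375]
  [ 0.353875   0.395875   0.153125   0.623375]
det(I−A) = Σ_j (I−A)_1j·C_1j = (0.95)(0.408625) + (-0.05)(0.187250) + (-0.20)(0.162375) + (-0.15)(0.353875) = 0.293275
(I − A)⁻¹ = adj(I−A) / det(I−A) ≈
  [   1.3933     0.4778     0.4122     0.5187]
  [   0.6385     1.6750     0.4458     0.6231]
  [   0.5537     0.8384     1.4547     0.7139]
  [   1.2066     1.3498     0.5221     2.1256]
x = (I − A)⁻¹ d = adj(I−A)·d / det(I−A), with det(I−A) = 0.293275:
  x_1 = (0.408625·180 + 0.140125·280 + 0.120875·760 + 0.152125·540) / 0.293275 = 286.80 / 0.293275 ≈ 977.92
  x_2 = (0.187250·180 + 0.491250·280 + 0.130750·760 + 0.182750·540) / 0.293275 = 369.31 / 0.293275 ≈ 1259.26
  x_3 = (0.162375·180 + 0.245875·280 + 0.426625·760 + 0.209375·540) / 0.293275 = 535.37 / 0.293275 ≈ 1825.49
  x_4 = (0.353875·180 + 0.395875·280 + 0.153125·760 + 0.623375·540) / 0.293275 = 627.54 / 0.293275 ≈ 2139.77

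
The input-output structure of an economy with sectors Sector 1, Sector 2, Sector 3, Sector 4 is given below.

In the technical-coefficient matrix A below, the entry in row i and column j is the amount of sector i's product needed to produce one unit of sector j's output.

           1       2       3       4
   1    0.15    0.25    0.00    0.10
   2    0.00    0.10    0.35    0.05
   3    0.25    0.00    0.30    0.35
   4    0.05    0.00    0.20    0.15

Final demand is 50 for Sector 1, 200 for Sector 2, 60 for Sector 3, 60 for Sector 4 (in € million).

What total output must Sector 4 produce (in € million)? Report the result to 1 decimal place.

I − A =
  [   0.85    -0.25     0.00    -0.10]
  [   0.00     0.90    -0.35    -0.05]
  [  -0.25     0.00     0.70    -0.35]
  [  -0.05     0.00    -0.20     0.85]
Compute the cofactors C_ij = (−1)^(i+j)·(3×3 minor ij) of I−A; the adjugate is their transpose:
adj(I−A) = Cᵀ =
  [ 0.472500   0.131250   0.094875   0.102375]
  [ 0.084750   0.437750   0.259625   0.142625]
  [ 0.207000   0.057500   0.645125   0.293375]
  [ 0.076500   0.021250   0.157375   0.513625]
det(I−A) = Σ_j (I−A)_1j·C_1j = (0.85)(0.472500) + (-0.25)(0.084750) + (0.00)(0.207000) + (-0.10)(0.076500) = 0.3727875
(I − A)⁻¹ = adj(I−A) / det(I−A) ≈
  [   1.2675     0.3521     0.2545     0.2746]
  [   0.2273     1.1743     0.6964     0.3826]
  [   0.5553     0.1542     1.7305     0.7870]
  [   0.2052     0.0570     0.4222     1.3778]
x = (I − A)⁻¹ d = adj(I−A)·d / det(I−A), with det(I−A) = 0.3727875:
  x_1 = (0.472500·50 + 0.131250·200 + 0.094875·60 + 0.102375·60) / 0.3727875 = 61.71 / 0.3727875 ≈ 165.5
  x_2 = (0.084750·50 + 0.437750·200 + 0.259625·60 + 0.142625·60) / 0.3727875 = 115.9225 / 0.3727875 ≈ 311.0
  x_3 = (0.207000·50 + 0.057500·200 + 0.645125·60 + 0.293375·60) / 0.3727875 = 78.16 / 0.3727875 ≈ 209.7
  x_4 = (0.076500·50 + 0.021250·200 + 0.157375·60 + 0.513625·60) / 0.3727875 = 48.335 / 0.3727875 ≈ 129.7

x_4 = 129.7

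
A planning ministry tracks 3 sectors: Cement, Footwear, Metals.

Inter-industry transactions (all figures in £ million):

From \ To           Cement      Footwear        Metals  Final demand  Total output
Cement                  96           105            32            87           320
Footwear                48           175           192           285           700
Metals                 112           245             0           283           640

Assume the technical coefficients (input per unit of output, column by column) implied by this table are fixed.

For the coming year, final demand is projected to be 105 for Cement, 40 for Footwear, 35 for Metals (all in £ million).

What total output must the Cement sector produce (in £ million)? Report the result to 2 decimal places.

x_C = 194.50

Technical coefficients a_ij = z_ij / X_j:
  a_CC = 96/320 = 0.30, a_FC = 48/320 = 0.15, a_MC = 112/320 = 0.35
  a_CF = 105/700 = 0.15, a_FF = 175/700 = 0.25, a_MF = 245/700 = 0.35
  a_CM = 32/640 = 0.05, a_FM = 192/640 = 0.30, a_MM = 0/640 = 0.00
I − A =
  [   0.70    -0.15    -0.05]
  [  -0.15     0.75    -0.30]
  [  -0.35    -0.35     1.00]
Cofactors of I−A, C_ij = (−1)^(i+j)·(minor ij) (rows/columns in the sector order above):
  C_11 = (0.75)(1.00) − (-0.30)(-0.35) = 0.6450
  C_12 = −[(-0.15)(1.00) − (-0.30)(-0.35)] = 0.2550
  C_13 = (-0.15)(-0.35) − (0.75)(-0.35) = 0.3150
  C_21 = −[(-0.15)(1.00) − (-0.05)(-0.35)] = 0.1675
  C_22 = (0.70)(1.00) − (-0.05)(-0.35) = 0.6825
  C_23 = −[(0.70)(-0.35) − (-0.15)(-0.35)] = 0.2975
  C_31 = (-0.15)(-0.30) − (-0.05)(0.75) = 0.0825
  C_32 = −[(0.70)(-0.30) − (-0.05)(-0.15)] = 0.2175
  C_33 = (0.70)(0.75) − (-0.15)(-0.15) = 0.5025
det(I−A) = Σ_j (I−A)_1j·C_1j = (0.70)(0.6450) + (-0.15)(0.2550) + (-0.05)(0.3150) = 0.3975
adj(I−A) = Cᵀ =
  [ 0.6450   0.1675   0.0825]
  [ 0.2550   0.6825   0.2175]
  [ 0.3150   0.2975   0.5025]
(I − A)⁻¹ = adj(I−A) / det(I−A) ≈
  [   1.6226     0.4214     0.2075]
  [   0.6415     1.7170     0.5472]
  [   0.7925     0.7484     1.2642]
x = (I − A)⁻¹ d = adj(I−A)·d / det(I−A), with det(I−A) = 0.3975:
  x_C = (0.6450·105 + 0.1675·40 + 0.0825·35) / 0.3975 = 77.3125 / 0.3975 ≈ 194.50
  x_F = (0.2550·105 + 0.6825·40 + 0.2175·35) / 0.3975 = 61.6875 / 0.3975 ≈ 155.19
  x_M = (0.3150·105 + 0.2975·40 + 0.5025·35) / 0.3975 = 62.5625 / 0.3975 ≈ 157.39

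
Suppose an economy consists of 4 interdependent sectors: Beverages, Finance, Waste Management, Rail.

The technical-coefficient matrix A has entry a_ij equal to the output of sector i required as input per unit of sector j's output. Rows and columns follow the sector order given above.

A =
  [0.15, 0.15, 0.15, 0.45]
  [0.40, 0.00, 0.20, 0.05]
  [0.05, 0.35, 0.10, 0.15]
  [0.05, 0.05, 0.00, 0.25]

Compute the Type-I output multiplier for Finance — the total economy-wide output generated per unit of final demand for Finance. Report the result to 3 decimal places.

m_F = 2.272

I − A =
  [   0.85    -0.15    -0.15    -0.45]
  [  -0.40     1.00    -0.20    -0.05]
  [  -0.05    -0.35     0.90    -0.15]
  [  -0.05    -0.05     0.00     0.75]
Compute the cofactors C_ij = (−1)^(i+j)·(3×3 minor ij) of I−A; the adjugate is their transpose:
adj(I−A) = Cᵀ =
  [ 0.618750   0.162000   0.139125   0.409875]
  [ 0.281250   0.546750   0.168375   0.238875]
  [ 0.153750   0.229500   0.558500   0.219250]
  [ 0.060000   0.047250   0.020500   0.621500]
det(I−A) = Σ_j (I−A)_1j·C_1j = (0.85)(0.618750) + (-0.15)(0.281250) + (-0.15)(0.153750) + (-0.45)(0.060000) = 0.4336875
(I − A)⁻¹ = adj(I−A) / det(I−A) ≈
  [   1.4267     0.3735     0.3208     0.9451]
  [   0.6485     1.2607     0.3882     0.5508]
  [   0.3545     0.5292     1.2878     0.5055]
  [   0.1383     0.1089     0.0473     1.4331]
The output multiplier for sector j is the column-j sum of the Leontief inverse (I − A)⁻¹ = adj(I−A) / det(I−A).
Column F of adj(I−A): (0.162000, 0.546750, 0.229500, 0.047250); det(I−A) = 0.4336875.
m_F = (0.162000 + 0.546750 + 0.229500 + 0.047250) / 0.4336875 = 0.9855 / 0.4336875 ≈ 2.272.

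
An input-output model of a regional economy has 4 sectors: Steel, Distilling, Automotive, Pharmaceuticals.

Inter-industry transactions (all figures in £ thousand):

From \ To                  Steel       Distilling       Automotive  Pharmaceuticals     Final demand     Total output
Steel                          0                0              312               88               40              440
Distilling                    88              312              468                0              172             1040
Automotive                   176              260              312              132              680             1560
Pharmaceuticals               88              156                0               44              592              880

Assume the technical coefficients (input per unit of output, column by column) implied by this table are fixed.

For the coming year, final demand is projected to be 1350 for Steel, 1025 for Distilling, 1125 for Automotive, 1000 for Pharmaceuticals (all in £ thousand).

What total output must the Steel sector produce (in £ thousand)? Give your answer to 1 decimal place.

x_1 = 2424.6

Technical coefficients a_ij = z_ij / X_j:
  a_11 = 0/440 = 0.00, a_21 = 88/440 = 0.20, a_31 = 176/440 = 0.40, a_41 = 88/440 = 0.20
  a_12 = 0/1040 = 0.00, a_22 = 312/1040 = 0.30, a_32 = 260/1040 = 0.25, a_42 = 156/1040 = 0.15
  a_13 = 312/1560 = 0.20, a_23 = 468/1560 = 0.30, a_33 = 312/1560 = 0.20, a_43 = 0/1560 = 0.00
  a_14 = 88/880 = 0.10, a_24 = 0/880 = 0.00, a_34 = 132/880 = 0.15, a_44 = 44/880 = 0.05
I − A =
  [   1.00     0.00    -0.20    -0.10]
  [  -0.20     0.70    -0.30     0.00]
  [  -0.40    -0.25     0.80    -0.15]
  [  -0.20    -0.15     0.00     0.95]
Compute the cofactors C_ij = (−1)^(i+j)·(3×3 minor ij) of I−A; the adjugate is their transpose:
adj(I−A) = Cᵀ =
  [ 0.4540   0.0640   0.1375   0.0695]
  [ 0.2750   0.6620   0.3170   0.0790]
  [ 0.3390   0.2610   0.6480   0.1380]
  [ 0.1390   0.1180   0.0790   0.4190]
det(I−A) = Σ_j (I−A)_1j·C_1j = (1.00)(0.4540) + (0.00)(0.2750) + (-0.20)(0.3390) + (-0.10)(0.1390) = 0.3723
(I − A)⁻¹ = adj(I−A) / det(I−A) ≈
  [   1.2194     0.1719     0.3693     0.1867]
  [   0.7387     1.7781     0.8515     0.2122]
  [   0.9106     0.7010     1.7405     0.3707]
  [   0.3734     0.3169     0.2122     1.1254]
x = (I − A)⁻¹ d = adj(I−A)·d / det(I−A), with det(I−A) = 0.3723:
  x_1 = (0.4540·1350 + 0.0640·1025 + 0.1375·1125 + 0.0695·1000) / 0.3723 = 902.6875 / 0.3723 ≈ 2424.6
  x_2 = (0.2750·1350 + 0.6620·1025 + 0.3170·1125 + 0.0790·1000) / 0.3723 = 1485.425 / 0.3723 ≈ 3989.9
  x_3 = (0.3390·1350 + 0.2610·1025 + 0.6480·1125 + 0.1380·1000) / 0.3723 = 1592.175 / 0.3723 ≈ 4276.6
  x_4 = (0.1390·1350 + 0.1180·1025 + 0.0790·1125 + 0.4190·1000) / 0.3723 = 816.475 / 0.3723 ≈ 2193.1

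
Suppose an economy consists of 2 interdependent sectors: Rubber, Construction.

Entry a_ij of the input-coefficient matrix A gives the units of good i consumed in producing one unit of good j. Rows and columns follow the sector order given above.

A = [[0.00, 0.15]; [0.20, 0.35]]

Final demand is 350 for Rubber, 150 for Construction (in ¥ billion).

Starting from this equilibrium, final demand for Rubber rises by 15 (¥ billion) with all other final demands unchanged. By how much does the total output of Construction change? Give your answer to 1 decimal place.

I − A =
  [   1.00    -0.15]
  [  -0.20     0.65]
det(I−A) = (1.00)(0.65) − (-0.15)(-0.20) = 0.6200
adj(I−A) = [[0.65, 0.15], [0.20, 1.00]]
(I − A)⁻¹ = adj(I−A) / det(I−A) ≈
  [   1.0484     0.2419]
  [   0.3226     1.6129]
Δx = (I − A)⁻¹ Δd with Δd having +15 in the Rubber component and 0 elsewhere.
So Δx_C = L_CR · (+15), where L_CR = adj(I−A)_CR / det(I−A) = 0.20 / 0.6200.
Δx_C = 0.20 × (+15) / 0.6200 = 3.00 / 0.6200 ≈ 4.8.

Δx_C = 4.8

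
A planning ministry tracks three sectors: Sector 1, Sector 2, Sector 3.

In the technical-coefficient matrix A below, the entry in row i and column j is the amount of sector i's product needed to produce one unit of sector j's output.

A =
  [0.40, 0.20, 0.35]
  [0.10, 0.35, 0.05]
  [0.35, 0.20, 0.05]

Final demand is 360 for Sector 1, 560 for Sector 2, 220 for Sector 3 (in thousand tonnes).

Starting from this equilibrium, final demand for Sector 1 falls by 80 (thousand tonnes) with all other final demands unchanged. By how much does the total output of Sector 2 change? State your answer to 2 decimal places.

Δx_2 = -35.24

I − A =
  [   0.60    -0.20    -0.35]
  [  -0.10     0.65    -0.05]
  [  -0.35    -0.20     0.95]
Cofactors of I−A, C_ij = (−1)^(i+j)·(minor ij) (rows/columns in the sector order above):
  C_11 = (0.65)(0.95) − (-0.05)(-0.20) = 0.6075
  C_12 = −[(-0.10)(0.95) − (-0.05)(-0.35)] = 0.1125
  C_13 = (-0.10)(-0.20) − (0.65)(-0.35) = 0.2475
  C_21 = −[(-0.20)(0.95) − (-0.35)(-0.20)] = 0.2600
  C_22 = (0.60)(0.95) − (-0.35)(-0.35) = 0.4475
  C_23 = −[(0.60)(-0.20) − (-0.20)(-0.35)] = 0.1900
  C_31 = (-0.20)(-0.05) − (-0.35)(0.65) = 0.2375
  C_32 = −[(0.60)(-0.05) − (-0.35)(-0.10)] = 0.0650
  C_33 = (0.60)(0.65) − (-0.20)(-0.10) = 0.3700
det(I−A) = Σ_j (I−A)_1j·C_1j = (0.60)(0.6075) + (-0.20)(0.1125) + (-0.35)(0.2475) = 0.255375
adj(I−A) = Cᵀ =
  [ 0.6075   0.2600   0.2375]
  [ 0.1125   0.4475   0.0650]
  [ 0.2475   0.1900   0.3700]
(I − A)⁻¹ = adj(I−A) / det(I−A) ≈
  [   2.3789     1.0181     0.9300]
  [   0.4405     1.7523     0.2545]
  [   0.9692     0.7440     1.4488]
Δx = (I − A)⁻¹ Δd with Δd having -80 in the Sector 1 component and 0 elsewhere.
So Δx_2 = L_21 · (-80), where L_21 = adj(I−A)_21 / det(I−A) = 0.1125 / 0.255375.
Δx_2 = 0.1125 × (-80) / 0.255375 = -9.00 / 0.255375 ≈ -35.24.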